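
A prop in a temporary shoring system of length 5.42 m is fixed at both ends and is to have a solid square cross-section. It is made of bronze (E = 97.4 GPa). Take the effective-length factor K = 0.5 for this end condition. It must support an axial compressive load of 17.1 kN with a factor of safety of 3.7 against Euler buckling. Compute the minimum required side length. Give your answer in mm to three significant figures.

a ≈ 49.1 mm

Required P_cr = n·P = 3.7 × 17.1 = 63.27 kN
L_e = K·L = 0.5 × 5.42 = 2.710 m
Required I = P_cr·L_e²/(π²E) = 6.327×10^4 × 2.710² / (π² × 9.74×10^10) = 4.834×10^-7 m⁴
I_req = 4.834×10^5 mm⁴
Solid square: I = a⁴/12  ⇒  a = (12I)^(1/4) = (12×4.834×10^5)^(1/4) = 49.1 mm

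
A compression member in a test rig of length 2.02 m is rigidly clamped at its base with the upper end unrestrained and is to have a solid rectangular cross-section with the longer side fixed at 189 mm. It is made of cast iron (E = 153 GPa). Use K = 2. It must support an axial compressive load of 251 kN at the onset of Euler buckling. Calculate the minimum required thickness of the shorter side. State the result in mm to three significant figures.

b ≈ 55.6 mm

L_e = K·L = 2 × 2.02 = 4.040 m
Required I = P_cr·L_e²/(π²E) = 2.510×10^5 × 4.040² / (π² × 1.53×10^11) = 2.713×10^-6 m⁴
I_req = 2.713×10^6 mm⁴
Rectangle, weak axis: I_min = h·b³/12 with h = 189 mm fixed  ⇒  b = (12I/h)^(1/3) = 55.6 mm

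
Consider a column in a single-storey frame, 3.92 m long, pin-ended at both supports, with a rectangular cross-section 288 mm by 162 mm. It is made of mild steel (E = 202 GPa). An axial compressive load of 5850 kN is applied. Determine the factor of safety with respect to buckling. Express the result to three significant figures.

n ≈ 2.26

Buckling occurs about the weak axis: I_min = h·b³/12 with b = 162 mm (the shorter side).
I_min = 288×162³/12 = 1.020×10^8 mm⁴
I = 1.020×10^8 mm⁴ = 1.020×10^-4 m⁴
Effective length L_e = K·L = 1 × 3.92 = 3.920 m
P_cr = π²EI / L_e² = π² × 202×10⁹ × 1.020×10^-4 / 3.920² = 1.324×10^7 N
Factor of safety n = P_cr / P = 13238 / 5850 = 2.26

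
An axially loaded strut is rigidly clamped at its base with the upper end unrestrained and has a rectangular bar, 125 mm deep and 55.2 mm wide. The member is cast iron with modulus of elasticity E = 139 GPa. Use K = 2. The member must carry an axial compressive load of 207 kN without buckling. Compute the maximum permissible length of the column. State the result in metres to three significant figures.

L_max ≈ 1.70 m

Buckling occurs about the weak axis: I_min = h·b³/12 with b = 55.2 mm (the shorter side).
I_min = 125×55.2³/12 = 1.752×10^6 mm⁴
I = 1.752×10^-6 m⁴
At the buckling limit P_cr = P = 2.070×10^5 N
From P_cr = π²EI/(K·L)²:  L = (1/K)·√(π²EI/P_cr) = (1/2)·√(π²×1.39×10^11×1.752×10^-6/2.070×10^5)
L = 1.70 m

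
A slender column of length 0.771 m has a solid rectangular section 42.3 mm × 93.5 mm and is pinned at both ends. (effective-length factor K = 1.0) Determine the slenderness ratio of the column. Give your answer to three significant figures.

λ ≈ 63.1

For a rectangle r_min = b/√12 = 42.3/√12 = 12.21 mm
L_e = K·L = 1 × 0.771 m = 0.7710 m = 771.00 mm
λ = L_e / r_min = 771.00 / 12.21 = 63.1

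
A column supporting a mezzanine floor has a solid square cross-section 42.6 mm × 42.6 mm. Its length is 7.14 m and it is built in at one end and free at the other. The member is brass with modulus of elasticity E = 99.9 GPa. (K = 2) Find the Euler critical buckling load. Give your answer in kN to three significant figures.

P_cr ≈ 1.33 kN

I = a⁴/12 = 42.6⁴/12 = 2.744×10^5 mm⁴
I = 2.744×10^5 mm⁴ = 2.744×10^-7 m⁴
Effective length L_e = K·L = 2 × 7.14 = 14.28 m
P_cr = π²EI / L_e² = π² × 99.9×10⁹ × 2.744×10^-7 / 14.28² = 1.327×10^3 N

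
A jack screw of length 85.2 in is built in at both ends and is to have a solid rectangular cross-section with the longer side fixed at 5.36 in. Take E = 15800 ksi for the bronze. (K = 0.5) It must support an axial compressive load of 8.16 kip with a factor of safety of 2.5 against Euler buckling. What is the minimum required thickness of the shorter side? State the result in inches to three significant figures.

b ≈ 0.810 in

Required P_cr = n·P = 2.5 × 8.16 = 20.40 kip
L_e = K·L = 0.5 × 85.2 = 42.60 in
Required I = P_cr·L_e²/(π²E) = 2.040×10^4 × 42.60² / (π² × 1.58×10^7) = 0.2374 in⁴
Rectangle, weak axis: I_min = h·b³/12 with h = 5.36 in fixed  ⇒  b = (12I/h)^(1/3) = 0.810 in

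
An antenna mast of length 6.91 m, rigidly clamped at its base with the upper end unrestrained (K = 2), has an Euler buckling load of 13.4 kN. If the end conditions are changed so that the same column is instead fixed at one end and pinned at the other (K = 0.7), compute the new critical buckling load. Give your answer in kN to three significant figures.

P_cr ∝ 1/K², so P_cr,new = P_cr,old × (K_old/K_new)² = 13.4 × (2/0.7)²
= 13.4 × 8.163 = 109 kN

P_cr ≈ 109 kN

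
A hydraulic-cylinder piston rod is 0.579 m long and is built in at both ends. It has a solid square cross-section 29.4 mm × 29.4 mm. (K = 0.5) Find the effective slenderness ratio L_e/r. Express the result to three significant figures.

For a square r = a/√12 = 29.4/√12 = 8.487 mm
L_e = K·L = 0.5 × 0.579 m = 0.2895 m = 289.50 mm
λ = L_e / r_min = 289.50 / 8.487 = 34.1

λ ≈ 34.1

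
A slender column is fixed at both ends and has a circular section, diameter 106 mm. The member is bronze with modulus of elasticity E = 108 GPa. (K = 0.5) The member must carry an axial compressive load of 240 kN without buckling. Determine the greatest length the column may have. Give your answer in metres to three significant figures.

L_max ≈ 10.5 m

I = πd⁴/64 = π×106⁴/64 = 6.197×10^6 mm⁴
I = 6.197×10^-6 m⁴
At the buckling limit P_cr = P = 2.400×10^5 N
From P_cr = π²EI/(K·L)²:  L = (1/K)·√(π²EI/P_cr) = (1/0.5)·√(π²×1.08×10^11×6.197×10^-6/2.400×10^5)
L = 10.5 m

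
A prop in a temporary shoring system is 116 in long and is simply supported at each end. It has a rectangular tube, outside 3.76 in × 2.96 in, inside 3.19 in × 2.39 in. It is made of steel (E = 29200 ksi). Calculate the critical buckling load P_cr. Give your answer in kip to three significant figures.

Weak-axis I_min = (h_o·b_o³ − h_i·b_i³)/12 with b_o = 2.96, b_i = 2.390 in (shorter outer/inner sides).
I_min = (3.76×2.96³ − 3.190×2.390³)/12 = 4.497 in⁴
Effective length L_e = K·L = 1 × 116 = 116.0 in
P_cr = π²EI / L_e² = π² × 29200×10³ × 4.497 / 116.0² = 9.631×10^4 lb

P_cr ≈ 96.3 kip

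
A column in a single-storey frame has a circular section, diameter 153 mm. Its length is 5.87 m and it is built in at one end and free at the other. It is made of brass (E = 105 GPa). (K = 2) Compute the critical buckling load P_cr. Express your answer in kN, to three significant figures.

P_cr ≈ 202 kN

I = πd⁴/64 = π×153⁴/64 = 2.690×10^7 mm⁴
I = 2.690×10^7 mm⁴ = 2.690×10^-5 m⁴
Effective length L_e = K·L = 2 × 5.87 = 11.74 m
P_cr = π²EI / L_e² = π² × 105×10⁹ × 2.690×10^-5 / 11.74² = 2.022×10^5 N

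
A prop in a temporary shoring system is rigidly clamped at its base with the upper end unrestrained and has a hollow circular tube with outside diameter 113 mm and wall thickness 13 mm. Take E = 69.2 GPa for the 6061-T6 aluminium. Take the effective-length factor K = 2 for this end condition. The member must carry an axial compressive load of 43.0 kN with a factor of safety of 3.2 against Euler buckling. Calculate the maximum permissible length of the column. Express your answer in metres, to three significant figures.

L_max ≈ 2.54 m

Inner diameter d_i = 113 − 2×13 = 87.00 mm
I = π(d_o⁴ − d_i⁴)/64 = π(113⁴ − 87.00⁴)/64 = 5.191×10^6 mm⁴
I = 5.191×10^-6 m⁴
Required critical load P_cr = n·P = 3.2 × 43.0 = 137.6 kN = 1.376×10^5 N
From P_cr = π²EI/(K·L)²:  L = (1/K)·√(π²EI/P_cr) = (1/2)·√(π²×6.92×10^10×5.191×10^-6/1.376×10^5)
L = 2.54 m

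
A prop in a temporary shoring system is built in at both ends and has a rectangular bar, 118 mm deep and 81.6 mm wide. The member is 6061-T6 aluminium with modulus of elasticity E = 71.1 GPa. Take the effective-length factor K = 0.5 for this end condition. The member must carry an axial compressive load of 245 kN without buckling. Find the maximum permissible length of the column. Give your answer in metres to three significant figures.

L_max ≈ 7.82 m

Buckling occurs about the weak axis: I_min = h·b³/12 with b = 81.6 mm (the shorter side).
I_min = 118×81.6³/12 = 5.343×10^6 mm⁴
I = 5.343×10^-6 m⁴
At the buckling limit P_cr = P = 2.450×10^5 N
From P_cr = π²EI/(K·L)²:  L = (1/K)·√(π²EI/P_cr) = (1/0.5)·√(π²×7.11×10^10×5.343×10^-6/2.450×10^5)
L = 7.82 m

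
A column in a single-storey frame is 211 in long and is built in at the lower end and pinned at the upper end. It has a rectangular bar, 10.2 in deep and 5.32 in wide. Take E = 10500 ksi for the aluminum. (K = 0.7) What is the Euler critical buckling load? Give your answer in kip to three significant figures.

Buckling occurs about the weak axis: I_min = h·b³/12 with b = 5.32 in (the shorter side).
I_min = 10.2×5.32³/12 = 128.0 in⁴
Effective length L_e = K·L = 0.7 × 211 = 147.7 in
P_cr = π²EI / L_e² = π² × 10500×10³ × 128.0 / 147.7² = 6.080×10^5 lb

P_cr ≈ 608 kip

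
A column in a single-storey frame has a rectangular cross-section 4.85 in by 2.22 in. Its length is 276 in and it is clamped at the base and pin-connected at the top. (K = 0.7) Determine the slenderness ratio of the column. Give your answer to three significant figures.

For a rectangle r_min = b/√12 = 2.22/√12 = 0.6409 in
L_e = K·L = 0.7 × 276 = 193.2 in
λ = L_e / r_min = 193.20 / 0.6409 = 301

λ ≈ 301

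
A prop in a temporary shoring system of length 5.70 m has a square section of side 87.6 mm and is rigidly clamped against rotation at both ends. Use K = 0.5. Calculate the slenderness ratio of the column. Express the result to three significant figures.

For a square r = a/√12 = 87.6/√12 = 25.29 mm
L_e = K·L = 0.5 × 5.70 m = 2.850 m = 2850.0 mm
λ = L_e / r_min = 2850.0 / 25.29 = 113

λ ≈ 113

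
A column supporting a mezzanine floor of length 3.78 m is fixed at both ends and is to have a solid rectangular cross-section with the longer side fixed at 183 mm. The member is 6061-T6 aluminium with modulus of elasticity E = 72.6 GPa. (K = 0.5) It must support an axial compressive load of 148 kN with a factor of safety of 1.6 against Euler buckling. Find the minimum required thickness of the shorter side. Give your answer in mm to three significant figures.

b ≈ 42.6 mm

Required P_cr = n·P = 1.6 × 148 = 236.8 kN
L_e = K·L = 0.5 × 3.78 = 1.890 m
Required I = P_cr·L_e²/(π²E) = 2.368×10^5 × 1.890² / (π² × 7.26×10^10) = 1.181×10^-6 m⁴
I_req = 1.181×10^6 mm⁴
Rectangle, weak axis: I_min = h·b³/12 with h = 183 mm fixed  ⇒  b = (12I/h)^(1/3) = 42.6 mm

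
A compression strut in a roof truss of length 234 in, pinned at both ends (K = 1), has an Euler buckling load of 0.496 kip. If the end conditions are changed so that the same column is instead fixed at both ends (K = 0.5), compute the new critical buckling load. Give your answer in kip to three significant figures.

P_cr ≈ 1.98 kip

P_cr ∝ 1/K², so P_cr,new = P_cr,old × (K_old/K_new)² = 0.496 × (1/0.5)²
= 0.496 × 4.000 = 1.98 kip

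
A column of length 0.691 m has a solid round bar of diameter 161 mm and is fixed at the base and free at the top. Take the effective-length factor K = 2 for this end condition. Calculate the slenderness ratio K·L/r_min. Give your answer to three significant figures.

For a solid circle r = d/4 = 161/4 = 40.25 mm
L_e = K·L = 2 × 0.691 m = 1.382 m = 1382.0 mm
λ = L_e / r_min = 1382.0 / 40.25 = 34.3

λ ≈ 34.3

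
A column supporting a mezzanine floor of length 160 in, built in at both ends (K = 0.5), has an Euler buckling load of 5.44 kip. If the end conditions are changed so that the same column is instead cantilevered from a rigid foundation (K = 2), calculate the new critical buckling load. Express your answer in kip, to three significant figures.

P_cr ∝ 1/K², so P_cr,new = P_cr,old × (K_old/K_new)² = 5.44 × (0.5/2)²
= 5.44 × 0.06250 = 0.340 kip

P_cr ≈ 0.340 kip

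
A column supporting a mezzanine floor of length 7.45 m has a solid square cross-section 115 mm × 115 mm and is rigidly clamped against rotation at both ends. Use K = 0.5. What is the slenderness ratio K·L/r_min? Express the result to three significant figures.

I = a⁴/12 = 115⁴/12 = 1.458×10^7 mm⁴
A = 1.323×10^4 mm²;  r_min = √(I/A) = √(1.458×10^7/1.323×10^4) = 33.20 mm
L_e = K·L = 0.5 × 7.45 m = 3.725 m = 3725.0 mm
λ = L_e / r_min = 3725.0 / 33.20 = 112

λ ≈ 112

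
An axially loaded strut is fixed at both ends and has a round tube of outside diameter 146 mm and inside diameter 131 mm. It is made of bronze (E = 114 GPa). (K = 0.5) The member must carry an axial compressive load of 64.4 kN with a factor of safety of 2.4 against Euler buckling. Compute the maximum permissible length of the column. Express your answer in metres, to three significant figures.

d_o = 146 mm, d_i = 131 mm
I = π(d_o⁴ − d_i⁴)/64 = π(146⁴ − 131.0⁴)/64 = 7.848×10^6 mm⁴
I = 7.848×10^-6 m⁴
Required critical load P_cr = n·P = 2.4 × 64.4 = 154.6 kN = 1.546×10^5 N
From P_cr = π²EI/(K·L)²:  L = (1/K)·√(π²EI/P_cr) = (1/0.5)·√(π²×1.14×10^11×7.848×10^-6/1.546×10^5)
L = 15.1 m

L_max ≈ 15.1 m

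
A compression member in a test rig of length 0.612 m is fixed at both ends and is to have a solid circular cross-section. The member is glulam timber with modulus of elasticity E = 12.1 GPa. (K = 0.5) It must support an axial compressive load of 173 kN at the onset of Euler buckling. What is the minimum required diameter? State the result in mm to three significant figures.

d ≈ 40.8 mm

L_e = K·L = 0.5 × 0.612 = 0.3060 m
Required I = P_cr·L_e²/(π²E) = 1.730×10^5 × 0.3060² / (π² × 1.21×10^10) = 1.356×10^-7 m⁴
I_req = 1.356×10^5 mm⁴
Solid circle: I = πd⁴/64  ⇒  d = (64I/π)^(1/4) = (64×1.356×10^5/π)^(1/4) = 40.8 mm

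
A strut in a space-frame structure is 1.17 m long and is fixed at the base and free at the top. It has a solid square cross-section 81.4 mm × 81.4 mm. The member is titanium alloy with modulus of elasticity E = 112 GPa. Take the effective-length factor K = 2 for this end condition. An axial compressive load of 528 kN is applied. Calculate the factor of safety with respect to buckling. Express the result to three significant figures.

I = a⁴/12 = 81.4⁴/12 = 3.659×10^6 mm⁴
I = 3.659×10^6 mm⁴ = 3.659×10^-6 m⁴
Effective length L_e = K·L = 2 × 1.17 = 2.340 m
P_cr = π²EI / L_e² = π² × 112×10⁹ × 3.659×10^-6 / 2.340² = 7.386×10^5 N
Factor of safety n = P_cr / P = 738.59 / 528 = 1.40

n ≈ 1.40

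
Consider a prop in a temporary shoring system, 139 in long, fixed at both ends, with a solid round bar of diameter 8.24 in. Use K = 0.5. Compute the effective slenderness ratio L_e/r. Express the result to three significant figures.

For a solid circle r = d/4 = 8.24/4 = 2.060 in
L_e = K·L = 0.5 × 139 = 69.50 in
λ = L_e / r_min = 69.500 / 2.060 = 33.7

λ ≈ 33.7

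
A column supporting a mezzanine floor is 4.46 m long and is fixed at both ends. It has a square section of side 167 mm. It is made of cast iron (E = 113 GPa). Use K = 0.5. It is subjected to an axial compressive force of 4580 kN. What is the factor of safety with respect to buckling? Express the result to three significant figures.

I = a⁴/12 = 167⁴/12 = 6.482×10^7 mm⁴
I = 6.482×10^7 mm⁴ = 6.482×10^-5 m⁴
Effective length L_e = K·L = 0.5 × 4.46 = 2.230 m
P_cr = π²EI / L_e² = π² × 113×10⁹ × 6.482×10^-5 / 2.230² = 1.454×10^7 N
Factor of safety n = P_cr / P = 14536 / 4580 = 3.17

n ≈ 3.17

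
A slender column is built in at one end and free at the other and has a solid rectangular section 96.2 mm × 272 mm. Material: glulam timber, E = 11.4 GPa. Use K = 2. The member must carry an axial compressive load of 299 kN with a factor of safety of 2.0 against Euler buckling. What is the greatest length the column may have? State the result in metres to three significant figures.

L_max ≈ 0.974 m

Buckling occurs about the weak axis: I_min = h·b³/12 with b = 96.2 mm (the shorter side).
I_min = 272×96.2³/12 = 2.018×10^7 mm⁴
I = 2.018×10^-5 m⁴
Required critical load P_cr = n·P = 2.0 × 299 = 598.0 kN = 5.980×10^5 N
From P_cr = π²EI/(K·L)²:  L = (1/K)·√(π²EI/P_cr) = (1/2)·√(π²×1.14×10^10×2.018×10^-5/5.980×10^5)
L = 0.974 m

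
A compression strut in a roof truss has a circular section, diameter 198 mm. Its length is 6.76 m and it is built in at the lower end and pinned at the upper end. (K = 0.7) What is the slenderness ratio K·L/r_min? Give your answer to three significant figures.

I = πd⁴/64 = π×198⁴/64 = 7.545×10^7 mm⁴
A = 3.079×10^4 mm²;  r_min = √(I/A) = √(7.545×10^7/3.079×10^4) = 49.50 mm
L_e = K·L = 0.7 × 6.76 m = 4.732 m = 4732.0 mm
λ = L_e / r_min = 4732.0 / 49.50 = 95.6

λ ≈ 95.6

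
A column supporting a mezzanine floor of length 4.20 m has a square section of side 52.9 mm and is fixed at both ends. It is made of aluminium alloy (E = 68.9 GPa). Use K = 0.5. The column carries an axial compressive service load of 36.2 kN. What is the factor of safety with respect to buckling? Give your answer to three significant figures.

n ≈ 2.78

I = a⁴/12 = 52.9⁴/12 = 6.526×10^5 mm⁴
I = 6.526×10^5 mm⁴ = 6.526×10^-7 m⁴
Effective length L_e = K·L = 0.5 × 4.20 = 2.100 m
P_cr = π²EI / L_e² = π² × 68.9×10⁹ × 6.526×10^-7 / 2.100² = 1.006×10^5 N
Factor of safety n = P_cr / P = 100.63 / 36.2 = 2.78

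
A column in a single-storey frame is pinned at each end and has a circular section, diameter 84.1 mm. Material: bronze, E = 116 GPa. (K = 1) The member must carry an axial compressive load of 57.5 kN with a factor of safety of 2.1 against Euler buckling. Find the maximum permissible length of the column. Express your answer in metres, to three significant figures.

I = πd⁴/64 = π×84.1⁴/64 = 2.456×10^6 mm⁴
I = 2.456×10^-6 m⁴
Required critical load P_cr = n·P = 2.1 × 57.5 = 120.8 kN = 1.208×10^5 N
From P_cr = π²EI/(K·L)²:  L = (1/K)·√(π²EI/P_cr) = (1/1)·√(π²×1.16×10^11×2.456×10^-6/1.208×10^5)
L = 4.83 m

L_max ≈ 4.83 m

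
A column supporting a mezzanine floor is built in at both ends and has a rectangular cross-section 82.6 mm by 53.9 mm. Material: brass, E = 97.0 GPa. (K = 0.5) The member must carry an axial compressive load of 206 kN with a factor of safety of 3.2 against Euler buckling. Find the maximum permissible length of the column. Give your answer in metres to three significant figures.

L_max ≈ 2.50 m

Buckling occurs about the weak axis: I_min = h·b³/12 with b = 53.9 mm (the shorter side).
I_min = 82.6×53.9³/12 = 1.078×10^6 mm⁴
I = 1.078×10^-6 m⁴
Required critical load P_cr = n·P = 3.2 × 206 = 659.2 kN = 6.592×10^5 N
From P_cr = π²EI/(K·L)²:  L = (1/K)·√(π²EI/P_cr) = (1/0.5)·√(π²×9.70×10^10×1.078×10^-6/6.592×10^5)
L = 2.50 m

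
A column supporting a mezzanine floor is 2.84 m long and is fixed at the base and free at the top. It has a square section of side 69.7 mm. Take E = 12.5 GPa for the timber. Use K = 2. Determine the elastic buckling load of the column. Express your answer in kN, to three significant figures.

I = a⁴/12 = 69.7⁴/12 = 1.967×10^6 mm⁴
I = 1.967×10^6 mm⁴ = 1.967×10^-6 m⁴
Effective length L_e = K·L = 2 × 2.84 = 5.680 m
P_cr = π²EI / L_e² = π² × 12.5×10⁹ × 1.967×10^-6 / 5.680² = 7.521×10^3 N

P_cr ≈ 7.52 kN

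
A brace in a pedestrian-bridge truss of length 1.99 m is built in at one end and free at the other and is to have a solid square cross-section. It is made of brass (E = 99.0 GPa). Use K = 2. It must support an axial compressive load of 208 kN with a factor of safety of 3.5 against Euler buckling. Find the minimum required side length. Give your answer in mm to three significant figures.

Required P_cr = n·P = 3.5 × 208 = 728.0 kN
L_e = K·L = 2 × 1.99 = 3.980 m
Required I = P_cr·L_e²/(π²E) = 7.280×10^5 × 3.980² / (π² × 9.90×10^10) = 1.180×10^-5 m⁴
I_req = 1.180×10^7 mm⁴
Solid square: I = a⁴/12  ⇒  a = (12I)^(1/4) = (12×1.180×10^7)^(1/4) = 109 mm

a ≈ 109 mm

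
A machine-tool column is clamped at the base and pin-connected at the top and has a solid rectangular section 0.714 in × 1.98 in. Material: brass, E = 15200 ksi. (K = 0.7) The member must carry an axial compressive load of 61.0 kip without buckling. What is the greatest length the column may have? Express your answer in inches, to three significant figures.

Buckling occurs about the weak axis: I_min = h·b³/12 with b = 0.714 in (the shorter side).
I_min = 1.98×0.714³/12 = 6.006×10^-2 in⁴
At the buckling limit P_cr = P = 6.100×10^4 lb
From P_cr = π²EI/(K·L)²:  L = (1/K)·√(π²EI/P_cr) = (1/0.7)·√(π²×1.52×10^7×6.006×10^-2/6.100×10^4)
L = 17.4 in

L_max ≈ 17.4 in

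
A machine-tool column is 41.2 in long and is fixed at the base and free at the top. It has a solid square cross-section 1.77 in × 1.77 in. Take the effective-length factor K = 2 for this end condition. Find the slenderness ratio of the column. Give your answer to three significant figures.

For a square r = a/√12 = 1.77/√12 = 0.5110 in
L_e = K·L = 2 × 41.2 = 82.40 in
λ = L_e / r_min = 82.400 / 0.5110 = 161

λ ≈ 161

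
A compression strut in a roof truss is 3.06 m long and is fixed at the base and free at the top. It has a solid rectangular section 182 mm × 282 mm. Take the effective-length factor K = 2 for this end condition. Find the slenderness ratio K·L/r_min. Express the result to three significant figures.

λ ≈ 116

For a rectangle r_min = b/√12 = 182/√12 = 52.54 mm
L_e = K·L = 2 × 3.06 m = 6.120 m = 6120.0 mm
λ = L_e / r_min = 6120.0 / 52.54 = 116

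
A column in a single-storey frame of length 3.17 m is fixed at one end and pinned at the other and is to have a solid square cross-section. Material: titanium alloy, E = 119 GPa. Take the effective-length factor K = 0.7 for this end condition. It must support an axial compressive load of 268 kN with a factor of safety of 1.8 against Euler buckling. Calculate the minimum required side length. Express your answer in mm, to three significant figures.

Required P_cr = n·P = 1.8 × 268 = 482.4 kN
L_e = K·L = 0.7 × 3.17 = 2.219 m
Required I = P_cr·L_e²/(π²E) = 4.824×10^5 × 2.219² / (π² × 1.19×10^11) = 2.022×10^-6 m⁴
I_req = 2.022×10^6 mm⁴
Solid square: I = a⁴/12  ⇒  a = (12I)^(1/4) = (12×2.022×10^6)^(1/4) = 70.2 mm

a ≈ 70.2 mm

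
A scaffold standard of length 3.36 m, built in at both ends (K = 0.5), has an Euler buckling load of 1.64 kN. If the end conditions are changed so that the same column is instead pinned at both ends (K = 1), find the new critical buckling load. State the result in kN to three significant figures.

P_cr ≈ 0.410 kN

P_cr ∝ 1/K², so P_cr,new = P_cr,old × (K_old/K_new)² = 1.64 × (0.5/1)²
= 1.64 × 0.2500 = 0.410 kN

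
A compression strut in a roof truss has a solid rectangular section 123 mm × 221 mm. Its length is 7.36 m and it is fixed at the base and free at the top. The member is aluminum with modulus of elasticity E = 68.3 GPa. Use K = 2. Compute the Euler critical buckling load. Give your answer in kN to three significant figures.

Buckling occurs about the weak axis: I_min = h·b³/12 with b = 123 mm (the shorter side).
I_min = 221×123³/12 = 3.427×10^7 mm⁴
I = 3.427×10^7 mm⁴ = 3.427×10^-5 m⁴
Effective length L_e = K·L = 2 × 7.36 = 14.72 m
P_cr = π²EI / L_e² = π² × 68.3×10⁹ × 3.427×10^-5 / 14.72² = 1.066×10^5 N

P_cr ≈ 107 kN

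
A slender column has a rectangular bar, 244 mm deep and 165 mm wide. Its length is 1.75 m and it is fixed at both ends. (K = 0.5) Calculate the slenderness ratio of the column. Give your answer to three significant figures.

λ ≈ 18.4

For a rectangle r_min = b/√12 = 165/√12 = 47.63 mm
L_e = K·L = 0.5 × 1.75 m = 0.8750 m = 875.00 mm
λ = L_e / r_min = 875.00 / 47.63 = 18.4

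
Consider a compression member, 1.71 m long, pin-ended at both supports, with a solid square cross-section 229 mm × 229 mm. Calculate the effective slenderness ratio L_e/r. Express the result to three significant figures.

λ ≈ 25.9

I = a⁴/12 = 229⁴/12 = 2.292×10^8 mm⁴
A = 5.244×10^4 mm²;  r_min = √(I/A) = √(2.292×10^8/5.244×10^4) = 66.11 mm
L_e = K·L = 1 × 1.71 m = 1.710 m = 1710.0 mm
λ = L_e / r_min = 1710.0 / 66.11 = 25.9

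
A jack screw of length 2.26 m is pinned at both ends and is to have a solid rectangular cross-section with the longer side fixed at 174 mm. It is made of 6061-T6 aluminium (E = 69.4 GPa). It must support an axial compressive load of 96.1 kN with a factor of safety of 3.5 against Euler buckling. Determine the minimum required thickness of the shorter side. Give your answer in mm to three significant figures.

Required P_cr = n·P = 3.5 × 96.1 = 336.3 kN
L_e = K·L = 1 × 2.26 = 2.260 m
Required I = P_cr·L_e²/(π²E) = 3.363×10^5 × 2.260² / (π² × 6.94×10^10) = 2.508×10^-6 m⁴
I_req = 2.508×10^6 mm⁴
Rectangle, weak axis: I_min = h·b³/12 with h = 174 mm fixed  ⇒  b = (12I/h)^(1/3) = 55.7 mm

b ≈ 55.7 mm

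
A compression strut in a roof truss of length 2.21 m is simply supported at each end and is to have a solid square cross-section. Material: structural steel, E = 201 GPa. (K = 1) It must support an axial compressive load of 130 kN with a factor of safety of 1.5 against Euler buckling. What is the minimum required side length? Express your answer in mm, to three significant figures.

Required P_cr = n·P = 1.5 × 130 = 195.0 kN
L_e = K·L = 1 × 2.21 = 2.210 m
Required I = P_cr·L_e²/(π²E) = 1.950×10^5 × 2.210² / (π² × 2.01×10^11) = 4.801×10^-7 m⁴
I_req = 4.801×10^5 mm⁴
Solid square: I = a⁴/12  ⇒  a = (12I)^(1/4) = (12×4.801×10^5)^(1/4) = 49.0 mm

a ≈ 49.0 mm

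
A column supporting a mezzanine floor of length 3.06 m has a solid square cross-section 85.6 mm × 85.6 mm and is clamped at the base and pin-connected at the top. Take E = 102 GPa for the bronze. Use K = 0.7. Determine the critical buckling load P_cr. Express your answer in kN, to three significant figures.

I = a⁴/12 = 85.6⁴/12 = 4.474×10^6 mm⁴
I = 4.474×10^6 mm⁴ = 4.474×10^-6 m⁴
Effective length L_e = K·L = 0.7 × 3.06 = 2.142 m
P_cr = π²EI / L_e² = π² × 102×10⁹ × 4.474×10^-6 / 2.142² = 9.817×10^5 N

P_cr ≈ 982 kN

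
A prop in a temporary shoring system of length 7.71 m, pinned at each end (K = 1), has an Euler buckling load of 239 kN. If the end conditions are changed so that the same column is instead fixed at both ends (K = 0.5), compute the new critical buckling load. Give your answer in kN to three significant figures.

P_cr ≈ 956 kN

P_cr ∝ 1/K², so P_cr,new = P_cr,old × (K_old/K_new)² = 239 × (1/0.5)²
= 239 × 4.000 = 956 kN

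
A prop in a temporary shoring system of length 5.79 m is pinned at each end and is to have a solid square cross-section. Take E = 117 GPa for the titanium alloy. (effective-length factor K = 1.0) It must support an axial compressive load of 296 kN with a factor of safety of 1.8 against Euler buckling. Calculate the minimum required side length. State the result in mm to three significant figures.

a ≈ 117 mm

Required P_cr = n·P = 1.8 × 296 = 532.8 kN
L_e = K·L = 1 × 5.79 = 5.790 m
Required I = P_cr·L_e²/(π²E) = 5.328×10^5 × 5.790² / (π² × 1.17×10^11) = 1.547×10^-5 m⁴
I_req = 1.547×10^7 mm⁴
Solid square: I = a⁴/12  ⇒  a = (12I)^(1/4) = (12×1.547×10^7)^(1/4) = 117 mm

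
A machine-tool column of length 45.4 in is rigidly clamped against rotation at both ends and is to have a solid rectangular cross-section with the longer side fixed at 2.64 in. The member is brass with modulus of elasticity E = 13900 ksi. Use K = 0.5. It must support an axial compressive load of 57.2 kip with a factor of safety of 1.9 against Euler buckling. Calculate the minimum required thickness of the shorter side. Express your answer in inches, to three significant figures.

b ≈ 1.23 in

Required P_cr = n·P = 1.9 × 57.2 = 108.7 kip
L_e = K·L = 0.5 × 45.4 = 22.70 in
Required I = P_cr·L_e²/(π²E) = 1.087×10^5 × 22.70² / (π² × 1.39×10^7) = 0.4082 in⁴
Rectangle, weak axis: I_min = h·b³/12 with h = 2.64 in fixed  ⇒  b = (12I/h)^(1/3) = 1.23 in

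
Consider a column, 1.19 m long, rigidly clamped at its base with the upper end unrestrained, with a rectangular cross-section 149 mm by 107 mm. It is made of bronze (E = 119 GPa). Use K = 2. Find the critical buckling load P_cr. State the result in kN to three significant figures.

P_cr ≈ 3150 kN

Buckling occurs about the weak axis: I_min = h·b³/12 with b = 107 mm (the shorter side).
I_min = 149×107³/12 = 1.521×10^7 mm⁴
I = 1.521×10^7 mm⁴ = 1.521×10^-5 m⁴
Effective length L_e = K·L = 2 × 1.19 = 2.380 m
P_cr = π²EI / L_e² = π² × 119×10⁹ × 1.521×10^-5 / 2.380² = 3.154×10^6 N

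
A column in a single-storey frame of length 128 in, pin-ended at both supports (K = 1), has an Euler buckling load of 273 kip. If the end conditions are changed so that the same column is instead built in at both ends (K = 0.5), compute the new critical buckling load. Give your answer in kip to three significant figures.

P_cr ≈ 1090 kip

P_cr ∝ 1/K², so P_cr,new = P_cr,old × (K_old/K_new)² = 273 × (1/0.5)²
= 273 × 4.000 = 1090 kip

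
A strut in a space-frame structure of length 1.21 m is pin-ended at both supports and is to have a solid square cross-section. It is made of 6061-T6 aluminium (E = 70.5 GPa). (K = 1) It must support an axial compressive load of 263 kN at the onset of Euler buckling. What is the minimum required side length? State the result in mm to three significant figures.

a ≈ 50.8 mm

L_e = K·L = 1 × 1.21 = 1.210 m
Required I = P_cr·L_e²/(π²E) = 2.630×10^5 × 1.210² / (π² × 7.05×10^10) = 5.534×10^-7 m⁴
I_req = 5.534×10^5 mm⁴
Solid square: I = a⁴/12  ⇒  a = (12I)^(1/4) = (12×5.534×10^5)^(1/4) = 50.8 mm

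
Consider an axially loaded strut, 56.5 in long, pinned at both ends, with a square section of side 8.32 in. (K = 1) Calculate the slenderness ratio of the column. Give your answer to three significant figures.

λ ≈ 23.5

For a square r = a/√12 = 8.32/√12 = 2.402 in
L_e = K·L = 1 × 56.5 = 56.50 in
λ = L_e / r_min = 56.500 / 2.402 = 23.5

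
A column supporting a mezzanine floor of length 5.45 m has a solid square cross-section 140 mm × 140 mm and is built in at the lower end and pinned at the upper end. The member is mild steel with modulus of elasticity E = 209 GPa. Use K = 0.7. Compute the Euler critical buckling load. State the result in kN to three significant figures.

P_cr ≈ 4540 kN

I = a⁴/12 = 140⁴/12 = 3.201×10^7 mm⁴
I = 3.201×10^7 mm⁴ = 3.201×10^-5 m⁴
Effective length L_e = K·L = 0.7 × 5.45 = 3.815 m
P_cr = π²EI / L_e² = π² × 209×10⁹ × 3.201×10^-5 / 3.815² = 4.537×10^6 N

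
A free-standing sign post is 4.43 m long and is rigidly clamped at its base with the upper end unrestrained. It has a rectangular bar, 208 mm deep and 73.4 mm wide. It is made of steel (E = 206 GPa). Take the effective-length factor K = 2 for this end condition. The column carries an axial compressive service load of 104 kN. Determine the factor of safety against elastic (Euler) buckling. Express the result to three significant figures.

Buckling occurs about the weak axis: I_min = h·b³/12 with b = 73.4 mm (the shorter side).
I_min = 208×73.4³/12 = 6.854×10^6 mm⁴
I = 6.854×10^6 mm⁴ = 6.854×10^-6 m⁴
Effective length L_e = K·L = 2 × 4.43 = 8.860 m
P_cr = π²EI / L_e² = π² × 206×10⁹ × 6.854×10^-6 / 8.860² = 1.775×10^5 N
Factor of safety n = P_cr / P = 177.53 / 104 = 1.71

n ≈ 1.71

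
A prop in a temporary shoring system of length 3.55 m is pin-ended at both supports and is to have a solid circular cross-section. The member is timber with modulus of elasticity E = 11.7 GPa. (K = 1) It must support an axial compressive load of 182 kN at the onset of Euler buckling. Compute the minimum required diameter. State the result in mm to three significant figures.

L_e = K·L = 1 × 3.55 = 3.550 m
Required I = P_cr·L_e²/(π²E) = 1.820×10^5 × 3.550² / (π² × 1.17×10^10) = 1.986×10^-5 m⁴
I_req = 1.986×10^7 mm⁴
Solid circle: I = πd⁴/64  ⇒  d = (64I/π)^(1/4) = (64×1.986×10^7/π)^(1/4) = 142 mm

d ≈ 142 mm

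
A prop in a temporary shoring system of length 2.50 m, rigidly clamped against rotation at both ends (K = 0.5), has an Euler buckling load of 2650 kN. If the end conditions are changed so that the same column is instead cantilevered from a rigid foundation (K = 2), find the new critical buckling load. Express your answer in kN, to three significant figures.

P_cr ≈ 166 kN

P_cr ∝ 1/K², so P_cr,new = P_cr,old × (K_old/K_new)² = 2650 × (0.5/2)²
= 2650 × 0.06250 = 166 kN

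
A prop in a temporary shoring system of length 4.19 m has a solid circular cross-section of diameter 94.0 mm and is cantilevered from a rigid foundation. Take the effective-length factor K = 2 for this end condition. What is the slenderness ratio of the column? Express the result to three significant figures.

λ ≈ 357

I = πd⁴/64 = π×94.0⁴/64 = 3.832×10^6 mm⁴
A = 6.940×10^3 mm²;  r_min = √(I/A) = √(3.832×10^6/6.940×10^3) = 23.50 mm
L_e = K·L = 2 × 4.19 m = 8.380 m = 8380.0 mm
λ = L_e / r_min = 8380.0 / 23.50 = 357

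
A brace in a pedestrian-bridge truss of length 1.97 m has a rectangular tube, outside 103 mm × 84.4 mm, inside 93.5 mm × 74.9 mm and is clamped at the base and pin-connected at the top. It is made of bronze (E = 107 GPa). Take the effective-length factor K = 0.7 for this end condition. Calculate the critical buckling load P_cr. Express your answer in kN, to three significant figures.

Weak-axis I_min = (h_o·b_o³ − h_i·b_i³)/12 with b_o = 84.4, b_i = 74.90 mm (shorter outer/inner sides).
I_min = (103×84.4³ − 93.50×74.90³)/12 = 1.886×10^6 mm⁴
I = 1.886×10^6 mm⁴ = 1.886×10^-6 m⁴
Effective length L_e = K·L = 0.7 × 1.97 = 1.379 m
P_cr = π²EI / L_e² = π² × 107×10⁹ × 1.886×10^-6 / 1.379² = 1.048×10^6 N

P_cr ≈ 1050 kN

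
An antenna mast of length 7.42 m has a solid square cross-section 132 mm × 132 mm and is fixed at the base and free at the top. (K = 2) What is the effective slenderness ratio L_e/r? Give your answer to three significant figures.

For a square r = a/√12 = 132/√12 = 38.11 mm
L_e = K·L = 2 × 7.42 m = 14.84 m = 14840 mm
λ = L_e / r_min = 14840 / 38.11 = 389

λ ≈ 389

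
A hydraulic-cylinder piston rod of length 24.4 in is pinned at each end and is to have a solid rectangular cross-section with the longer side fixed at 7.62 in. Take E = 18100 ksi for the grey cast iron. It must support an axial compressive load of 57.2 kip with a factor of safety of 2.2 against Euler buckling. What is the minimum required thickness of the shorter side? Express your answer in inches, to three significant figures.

b ≈ 0.871 in

Required P_cr = n·P = 2.2 × 57.2 = 125.8 kip
L_e = K·L = 1 × 24.4 = 24.40 in
Required I = P_cr·L_e²/(π²E) = 1.258×10^5 × 24.40² / (π² × 1.81×10^7) = 0.4194 in⁴
Rectangle, weak axis: I_min = h·b³/12 with h = 7.62 in fixed  ⇒  b = (12I/h)^(1/3) = 0.871 in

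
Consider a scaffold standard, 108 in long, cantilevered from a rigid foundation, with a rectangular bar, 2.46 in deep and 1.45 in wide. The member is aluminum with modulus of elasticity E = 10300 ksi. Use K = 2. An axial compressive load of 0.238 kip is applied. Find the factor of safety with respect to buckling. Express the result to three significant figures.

n ≈ 5.72

Buckling occurs about the weak axis: I_min = h·b³/12 with b = 1.45 in (the shorter side).
I_min = 2.46×1.45³/12 = 0.6250 in⁴
Effective length L_e = K·L = 2 × 108 = 216.0 in
P_cr = π²EI / L_e² = π² × 10300×10³ × 0.6250 / 216.0² = 1.362×10^3 lb
Factor of safety n = P_cr / P = 1.3617 / 0.238 = 5.72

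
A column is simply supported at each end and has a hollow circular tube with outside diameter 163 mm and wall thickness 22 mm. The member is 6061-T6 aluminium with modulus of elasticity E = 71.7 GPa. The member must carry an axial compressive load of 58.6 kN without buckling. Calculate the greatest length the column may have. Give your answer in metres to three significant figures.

Inner diameter d_i = 163 − 2×22 = 119.0 mm
I = π(d_o⁴ − d_i⁴)/64 = π(163⁴ − 119.0⁴)/64 = 2.481×10^7 mm⁴
I = 2.481×10^-5 m⁴
At the buckling limit P_cr = P = 5.860×10^4 N
From P_cr = π²EI/(K·L)²:  L = (1/K)·√(π²EI/P_cr) = (1/1)·√(π²×7.17×10^10×2.481×10^-5/5.860×10^4)
L = 17.3 m

L_max ≈ 17.3 m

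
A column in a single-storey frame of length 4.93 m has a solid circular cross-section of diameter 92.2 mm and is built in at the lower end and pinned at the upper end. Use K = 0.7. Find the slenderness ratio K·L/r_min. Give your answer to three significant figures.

For a solid circle r = d/4 = 92.2/4 = 23.05 mm
L_e = K·L = 0.7 × 4.93 m = 3.451 m = 3451.0 mm
λ = L_e / r_min = 3451.0 / 23.05 = 150

λ ≈ 150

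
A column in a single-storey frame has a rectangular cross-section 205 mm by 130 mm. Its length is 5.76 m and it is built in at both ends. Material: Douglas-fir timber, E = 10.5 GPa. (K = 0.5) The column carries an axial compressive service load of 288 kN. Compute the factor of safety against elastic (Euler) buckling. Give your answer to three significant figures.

Buckling occurs about the weak axis: I_min = h·b³/12 with b = 130 mm (the shorter side).
I_min = 205×130³/12 = 3.753×10^7 mm⁴
I = 3.753×10^7 mm⁴ = 3.753×10^-5 m⁴
Effective length L_e = K·L = 0.5 × 5.76 = 2.880 m
P_cr = π²EI / L_e² = π² × 10.5×10⁹ × 3.753×10^-5 / 2.880² = 4.689×10^5 N
Factor of safety n = P_cr / P = 468.93 / 288 = 1.63

n ≈ 1.63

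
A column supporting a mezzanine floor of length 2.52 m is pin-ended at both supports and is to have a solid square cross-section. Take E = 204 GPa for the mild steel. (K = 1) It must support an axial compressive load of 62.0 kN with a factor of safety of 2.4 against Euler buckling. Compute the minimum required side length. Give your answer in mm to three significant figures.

a ≈ 48.7 mm

Required P_cr = n·P = 2.4 × 62.0 = 148.8 kN
L_e = K·L = 1 × 2.52 = 2.520 m
Required I = P_cr·L_e²/(π²E) = 1.488×10^5 × 2.520² / (π² × 2.04×10^11) = 4.693×10^-7 m⁴
I_req = 4.693×10^5 mm⁴
Solid square: I = a⁴/12  ⇒  a = (12I)^(1/4) = (12×4.693×10^5)^(1/4) = 48.7 mm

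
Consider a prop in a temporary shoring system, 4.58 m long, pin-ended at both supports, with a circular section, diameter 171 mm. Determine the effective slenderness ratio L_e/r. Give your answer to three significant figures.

For a solid circle r = d/4 = 171/4 = 42.75 mm
L_e = K·L = 1 × 4.58 m = 4.580 m = 4580.0 mm
λ = L_e / r_min = 4580.0 / 42.75 = 107

λ ≈ 107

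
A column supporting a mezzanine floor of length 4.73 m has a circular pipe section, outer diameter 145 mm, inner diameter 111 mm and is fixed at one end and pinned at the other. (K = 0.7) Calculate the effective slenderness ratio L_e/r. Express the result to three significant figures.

d_o = 145 mm, d_i = 111 mm
I = π(d_o⁴ − d_i⁴)/64 = π(145⁴ − 111.0⁴)/64 = 1.425×10^7 mm⁴
A = 6.836×10^3 mm²;  r_min = √(I/A) = √(1.425×10^7/6.836×10^3) = 45.65 mm
L_e = K·L = 0.7 × 4.73 m = 3.311 m = 3311.0 mm
λ = L_e / r_min = 3311.0 / 45.65 = 72.5

λ ≈ 72.5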